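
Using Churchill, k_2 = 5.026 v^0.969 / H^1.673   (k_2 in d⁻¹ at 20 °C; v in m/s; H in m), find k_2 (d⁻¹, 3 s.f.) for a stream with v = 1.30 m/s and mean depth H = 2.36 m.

k_2 = 5.026 × 1.30^0.969 / 2.36^1.673 = 5.026 × 1.289 / 4.206 = 1.541 d⁻¹.

k_2 ≈ 1.54 d⁻¹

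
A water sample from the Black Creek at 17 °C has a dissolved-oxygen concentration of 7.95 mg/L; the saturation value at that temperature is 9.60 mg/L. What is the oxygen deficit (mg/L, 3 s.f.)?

D = C_s − C = 9.60 − 7.95 = 1.65 mg/L.

D ≈ 1.65 mg/L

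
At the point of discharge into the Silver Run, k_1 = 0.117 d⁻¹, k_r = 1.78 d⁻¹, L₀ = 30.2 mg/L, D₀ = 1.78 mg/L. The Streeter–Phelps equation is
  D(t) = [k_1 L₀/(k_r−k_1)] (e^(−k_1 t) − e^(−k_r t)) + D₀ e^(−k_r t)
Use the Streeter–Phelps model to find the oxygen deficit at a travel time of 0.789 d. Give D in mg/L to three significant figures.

k_1 L₀/(k_r−k_1) = 0.117×30.2/(1.78−0.117) = 3.533/1.663 = 2.125 mg/L.
e^(−k_1 t) = e^(−0.117×0.7890) = 0.9118; e^(−k_r t) = e^(−1.78×0.7890) = 0.2455.
D = 2.125 × (0.9118 − 0.2455) + 1.78 × 0.2455 = 1.416 + 0.4370 = 1.853 mg/L.

D ≈ 1.85 mg/L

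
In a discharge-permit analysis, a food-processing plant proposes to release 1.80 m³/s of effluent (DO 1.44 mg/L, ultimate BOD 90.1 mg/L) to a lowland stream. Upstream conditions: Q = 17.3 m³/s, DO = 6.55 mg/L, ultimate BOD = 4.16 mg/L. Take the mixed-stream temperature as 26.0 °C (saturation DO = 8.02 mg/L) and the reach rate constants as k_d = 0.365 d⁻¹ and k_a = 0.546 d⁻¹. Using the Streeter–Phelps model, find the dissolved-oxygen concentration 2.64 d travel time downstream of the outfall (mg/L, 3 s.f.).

DO ≈ 3.98 mg/L

Mixed DO = (17.3×6.55 + 1.80×1.44)/(17.3+1.80) = 115.9/19.10 = 6.068 mg/L.
Mixed L₀ = (17.3×4.16 + 1.80×90.1)/(19.10) = 234.1/19.10 = 12.26 mg/L.
Initial deficit D₀ = C_s − DO₀ = 8.02 − 6.068 = 1.952 mg/L.
D(2.64) = [0.365×12.26/(0.546−0.365)](e^(−0.365×2.64) − e^(−0.546×2.64)) + 1.952 e^(−0.546×2.64)
= 24.72 × (0.3815 − 0.2366) + 1.952 × 0.2366 = 4.045 mg/L.
DO = 8.02 − 4.045 = 3.975 mg/L.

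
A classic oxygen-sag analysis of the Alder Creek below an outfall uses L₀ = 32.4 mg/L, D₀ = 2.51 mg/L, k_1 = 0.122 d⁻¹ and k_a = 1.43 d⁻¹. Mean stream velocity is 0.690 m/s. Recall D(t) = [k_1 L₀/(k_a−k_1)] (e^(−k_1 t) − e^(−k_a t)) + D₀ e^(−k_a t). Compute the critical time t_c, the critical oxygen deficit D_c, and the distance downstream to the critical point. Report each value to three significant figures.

t_c ≈ 0.525 d; D_c ≈ 2.59 mg/L; x_c ≈ 31.3 km

t_c = [1/(k_a−k_1)] ln[(k_a/k_1)(1 − D₀(k_a−k_1)/(k_1 L₀))]
= [1/(1.43−0.122)] ln[(1.43/0.122)(1 − 2.51×1.308/(0.122×32.4))]
= (1/1.308) ln[11.72 × 0.1694] = 0.7645 × ln(1.986) = 0.7645 × 0.6861 = 0.5245 d.
L(t_c) = L₀ e^(−k_1 t_c) = 32.4 × 0.9380 = 30.39 mg/L, and at the critical point k_a D_c = k_1 L, so D_c = (0.122/1.43) × 30.39 = 2.593 mg/L.
x_c = v t_c = 0.690 m/s × 0.5245 d × 86400 s/d = 31270 m ≈ 31.3 km.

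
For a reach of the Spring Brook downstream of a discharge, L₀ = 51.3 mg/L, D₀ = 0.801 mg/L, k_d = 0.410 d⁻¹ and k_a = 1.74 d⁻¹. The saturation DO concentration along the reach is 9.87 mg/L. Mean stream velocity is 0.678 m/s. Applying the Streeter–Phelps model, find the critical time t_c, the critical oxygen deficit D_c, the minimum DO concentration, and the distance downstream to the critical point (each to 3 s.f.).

t_c ≈ 1.05 d; D_c ≈ 7.87 mg/L; min DO ≈ 2.00 mg/L; x_c ≈ 61.4 km

With k_a/k_d = 4.244 and 1 − D₀(k_a−k_d)/(k_d L₀) = 0.9493,
t_c = ln(4.244 × 0.9493) / (1.74 − 0.410) = ln(4.029) / 1.330 = 1.394/1.330 = 1.048 d.
D_c = (k_d/k_a) L₀ e^(−k_d t_c) = (0.410/1.74) × 51.3 × e^(−0.410×1.048) = 0.2356 × 51.3 × 0.6508 = 7.867 mg/L.
Minimum DO = C_s − D_c = 9.87 − 7.867 = 2.003 mg/L.
x_c = v t_c = 0.678 m/s × 1.048 d × 86400 s/d = 61380 m ≈ 61.4 km.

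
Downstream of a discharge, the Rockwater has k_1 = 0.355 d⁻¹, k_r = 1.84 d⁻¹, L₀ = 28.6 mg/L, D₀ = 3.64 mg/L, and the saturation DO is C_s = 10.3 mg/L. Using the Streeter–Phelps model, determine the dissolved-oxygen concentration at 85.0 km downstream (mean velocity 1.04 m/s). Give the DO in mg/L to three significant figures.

DO ≈ 5.97 mg/L

Travel time t = x/v = 85.0 km / (1.04 m/s) = 85000 m / 1.04 m/s = 81730 s = 0.9460 d.
k_1 L₀/(k_r−k_1) = 0.355×28.6/(1.84−0.355) = 10.15/1.485 = 6.837 mg/L.
e^(−k_1 t) = e^(−0.355×0.9460) = 0.7148; e^(−k_r t) = e^(−1.84×0.9460) = 0.1754.
D = 6.837 × (0.7148 − 0.1754) + 3.64 × 0.1754 = 3.687 + 0.6385 = 4.326 mg/L.
DO = C_s − D = 10.3 − 4.326 = 5.974 mg/L.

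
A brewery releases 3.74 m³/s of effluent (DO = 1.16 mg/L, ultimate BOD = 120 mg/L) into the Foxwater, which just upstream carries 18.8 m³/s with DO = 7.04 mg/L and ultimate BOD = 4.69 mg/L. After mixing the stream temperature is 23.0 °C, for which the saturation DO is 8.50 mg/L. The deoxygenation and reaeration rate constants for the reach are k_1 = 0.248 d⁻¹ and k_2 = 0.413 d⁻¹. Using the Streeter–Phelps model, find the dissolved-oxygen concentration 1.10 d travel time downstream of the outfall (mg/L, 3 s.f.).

Mixed DO = (18.8×7.04 + 3.74×1.16)/(18.8+3.74) = 136.7/22.54 = 6.064 mg/L.
Mixed L₀ = (18.8×4.69 + 3.74×120)/(22.54) = 537.0/22.54 = 23.82 mg/L.
Initial deficit D₀ = C_s − DO₀ = 8.50 − 6.064 = 2.436 mg/L.
D(1.10) = [0.248×23.82/(0.413−0.248)](e^(−0.248×1.10) − e^(−0.413×1.10)) + 2.436 e^(−0.413×1.10)
= 35.81 × (0.7612 − 0.6349) + 2.436 × 0.6349 = 6.071 mg/L.
DO = 8.50 − 6.071 = 2.429 mg/L.

DO ≈ 2.43 mg/L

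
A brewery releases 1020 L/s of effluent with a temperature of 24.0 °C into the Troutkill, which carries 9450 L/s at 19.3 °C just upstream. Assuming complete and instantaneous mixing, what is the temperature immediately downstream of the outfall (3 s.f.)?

19.8 °C

Flow-weighted mixing: C = (Q_r C_r + Q_w C_w)/(Q_r + Q_w)
= (9450×19.3 + 1020×24.0)/(9450 + 1020) = 206900/10470 = 19.76 °C.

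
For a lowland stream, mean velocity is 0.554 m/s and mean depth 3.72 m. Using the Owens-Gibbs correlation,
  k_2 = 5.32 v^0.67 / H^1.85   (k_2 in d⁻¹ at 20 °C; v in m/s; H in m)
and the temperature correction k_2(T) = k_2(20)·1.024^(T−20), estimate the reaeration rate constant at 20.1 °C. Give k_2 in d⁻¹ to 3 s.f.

k_2(20) = 5.32 × 0.554^0.67 / 3.72^1.85 = 5.32 × 0.6732 / 11.36 = 0.3152 d⁻¹.
k_2(20.1) = 0.3152 × 1.024^(20.1−20) = 0.3152 × 1.002 = 0.3159 d⁻¹.

k_2 ≈ 0.316 d⁻¹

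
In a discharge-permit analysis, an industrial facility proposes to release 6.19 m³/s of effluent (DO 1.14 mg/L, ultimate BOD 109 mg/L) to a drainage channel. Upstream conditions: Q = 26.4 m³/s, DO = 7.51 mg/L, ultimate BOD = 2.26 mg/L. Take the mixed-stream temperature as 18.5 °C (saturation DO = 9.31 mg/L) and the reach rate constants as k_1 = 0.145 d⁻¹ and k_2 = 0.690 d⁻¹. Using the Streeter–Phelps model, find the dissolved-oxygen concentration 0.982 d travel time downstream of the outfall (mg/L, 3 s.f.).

DO ≈ 5.63 mg/L

Mixed DO = (26.4×7.51 + 6.19×1.14)/(26.4+6.19) = 205.3/32.59 = 6.300 mg/L.
Mixed L₀ = (26.4×2.26 + 6.19×109)/(32.59) = 734.4/32.59 = 22.53 mg/L.
Initial deficit D₀ = C_s − DO₀ = 9.31 − 6.300 = 3.010 mg/L.
D(0.982) = [0.145×22.53/(0.690−0.145)](e^(−0.145×0.982) − e^(−0.690×0.982)) + 3.010 e^(−0.690×0.982)
= 5.995 × (0.8673 − 0.5078) + 3.010 × 0.5078 = 3.683 mg/L.
DO = 9.31 − 3.683 = 5.627 mg/L.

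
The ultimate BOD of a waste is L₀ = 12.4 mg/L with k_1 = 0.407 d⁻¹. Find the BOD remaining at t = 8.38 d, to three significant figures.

L ≈ 0.409 mg/L

L_t = L₀ e^(−k_1 t) = 12.4 × e^(−0.407×8.38) = 12.4 × 0.03302 = 0.4094 mg/L.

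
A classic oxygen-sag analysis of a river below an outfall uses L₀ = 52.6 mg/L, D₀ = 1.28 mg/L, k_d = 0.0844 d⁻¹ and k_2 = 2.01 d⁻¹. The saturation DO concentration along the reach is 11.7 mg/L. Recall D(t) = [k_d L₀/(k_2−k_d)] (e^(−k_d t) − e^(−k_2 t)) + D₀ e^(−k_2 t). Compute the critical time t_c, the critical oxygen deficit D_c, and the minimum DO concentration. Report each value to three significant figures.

With k_2/k_d = 23.82 and 1 − D₀(k_2−k_d)/(k_d L₀) = 0.4448,
t_c = ln(23.82 × 0.4448) / (2.01 − 0.0844) = ln(10.59) / 1.926 = 2.360/1.926 = 1.226 d.
D_c = (k_d/k_2) L₀ e^(−k_d t_c) = (0.0844/2.01) × 52.6 × e^(−0.0844×1.226) = 0.04199 × 52.6 × 0.9017 = 1.992 mg/L.
Minimum DO = C_s − D_c = 11.7 − 1.992 = 9.708 mg/L.

t_c ≈ 1.23 d; D_c ≈ 1.99 mg/L; min DO ≈ 9.71 mg/L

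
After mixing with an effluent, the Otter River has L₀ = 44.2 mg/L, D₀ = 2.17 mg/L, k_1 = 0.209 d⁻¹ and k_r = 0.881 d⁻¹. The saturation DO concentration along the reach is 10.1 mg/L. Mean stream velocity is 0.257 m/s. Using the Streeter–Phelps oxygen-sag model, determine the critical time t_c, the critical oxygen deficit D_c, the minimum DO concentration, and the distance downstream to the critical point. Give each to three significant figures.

t_c ≈ 1.89 d; D_c ≈ 7.07 mg/L; min DO ≈ 3.03 mg/L; x_c ≈ 41.9 km

At the critical point dD/dt = 0, so k_1 L₀ e^(−k_1 t) = k_r D. Substituting D(t) from the Streeter–Phelps equation and solving for t gives
t_c = ln[(k_r/k_1)(1 − D₀(k_r−k_1)/(k_1 L₀))] / (k_r−k_1).
Here k_r−k_1 = 0.6720 d⁻¹ and 1 − D₀(k_r−k_1)/(k_1 L₀) = 1 − 2.17×0.6720/(0.209×44.2) = 0.8421, so
t_c = ln(4.215 × 0.8421) / 0.6720 = 1.267 / 0.6720 = 1.885 d.
L(t_c) = L₀ e^(−k_1 t_c) = 44.2 × 0.6743 = 29.81 mg/L, and at the critical point k_r D_c = k_1 L, so D_c = (0.209/0.881) × 29.81 = 7.071 mg/L.
Minimum DO = C_s − D_c = 10.1 − 7.071 = 3.029 mg/L.
x_c = v t_c = 0.257 m/s × 1.885 d × 86400 s/d = 41860 m ≈ 41.9 km.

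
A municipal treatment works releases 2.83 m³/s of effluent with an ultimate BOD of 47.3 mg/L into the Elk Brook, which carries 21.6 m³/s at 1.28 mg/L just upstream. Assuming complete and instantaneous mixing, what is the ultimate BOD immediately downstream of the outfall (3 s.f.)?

6.61 mg/L

Flow-weighted mixing: C = (Q_r C_r + Q_w C_w)/(Q_r + Q_w)
= (21.6×1.28 + 2.83×47.3)/(21.6 + 2.83) = 161.5/24.43 = 6.611 mg/L.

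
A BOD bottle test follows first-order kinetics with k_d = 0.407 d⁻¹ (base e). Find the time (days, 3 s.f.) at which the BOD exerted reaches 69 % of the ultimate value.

t ≈ 2.88 d

y/L₀ = 1 − e^(−k_d t) = 0.69 ⇒ e^(−k_d t) = 0.310
t = −ln(0.310) / 0.407 = 1.171 / 0.407 = 2.878 d.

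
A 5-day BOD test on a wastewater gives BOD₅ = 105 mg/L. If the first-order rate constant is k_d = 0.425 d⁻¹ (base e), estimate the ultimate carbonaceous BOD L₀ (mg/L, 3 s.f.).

L₀ ≈ 119 mg/L

BOD₅ = L₀(1 − e^(−5k_d)) ⇒ L₀ = BOD₅ / (1 − e^(−5×0.425))
= 105 / (1 − 0.1194) = 105 / 0.8806 = 119.2 mg/L.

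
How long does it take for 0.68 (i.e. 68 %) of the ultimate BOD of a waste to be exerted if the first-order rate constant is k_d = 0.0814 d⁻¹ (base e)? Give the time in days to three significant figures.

y/L₀ = 1 − e^(−k_d t) = 0.68 ⇒ e^(−k_d t) = 0.320
t = −ln(0.320) / 0.0814 = 1.139 / 0.0814 = 14.00 d.

t ≈ 14.0 d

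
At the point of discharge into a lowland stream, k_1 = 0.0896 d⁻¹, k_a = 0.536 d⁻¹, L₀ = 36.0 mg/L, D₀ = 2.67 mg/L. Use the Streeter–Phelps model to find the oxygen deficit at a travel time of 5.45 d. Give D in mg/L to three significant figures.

k_1 L₀/(k_a−k_1) = 0.0896×36.0/(0.536−0.0896) = 3.226/0.4464 = 7.226 mg/L.
e^(−k_1 t) = e^(−0.0896×5.450) = 0.6137; e^(−k_a t) = e^(−0.536×5.450) = 0.05387.
D = 7.226 × (0.6137 − 0.05387) + 2.67 × 0.05387 = 4.045 + 0.1438 = 4.189 mg/L.

D ≈ 4.19 mg/L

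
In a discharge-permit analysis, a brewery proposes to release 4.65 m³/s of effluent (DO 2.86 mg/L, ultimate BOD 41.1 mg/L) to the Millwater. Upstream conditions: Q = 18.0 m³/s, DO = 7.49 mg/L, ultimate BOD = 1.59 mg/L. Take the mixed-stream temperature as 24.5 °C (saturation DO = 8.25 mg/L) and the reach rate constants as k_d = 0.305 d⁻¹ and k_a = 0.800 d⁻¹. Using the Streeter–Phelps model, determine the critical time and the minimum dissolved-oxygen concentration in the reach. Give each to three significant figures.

Mixed DO = (18.0×7.49 + 4.65×2.86)/(18.0+4.65) = 148.1/22.65 = 6.539 mg/L.
Mixed L₀ = (18.0×1.59 + 4.65×41.1)/(22.65) = 219.7/22.65 = 9.701 mg/L.
Initial deficit D₀ = C_s − DO₀ = 8.25 − 6.539 = 1.711 mg/L.
t_c = (1/0.4950) ln[(0.800/0.305)(1 − 1.711×0.4950/(0.305×9.701))] = 2.020 × ln(1.872) = 1.267 d.
D_c = (0.305/0.800) × 9.701 × e^(−0.305×1.267) = 0.3812 × 9.701 × 0.6795 = 2.513 mg/L.
Minimum DO = 8.25 − 2.513 = 5.737 mg/L.

t_c ≈ 1.27 d; minimum DO ≈ 5.74 mg/L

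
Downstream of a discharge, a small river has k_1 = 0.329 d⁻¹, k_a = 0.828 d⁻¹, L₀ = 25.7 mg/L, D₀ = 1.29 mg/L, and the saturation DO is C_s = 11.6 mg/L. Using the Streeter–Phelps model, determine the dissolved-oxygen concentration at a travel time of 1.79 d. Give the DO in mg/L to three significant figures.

DO ≈ 5.75 mg/L

k_1 L₀/(k_a−k_1) = 0.329×25.7/(0.828−0.329) = 8.455/0.4990 = 16.94 mg/L.
e^(−k_1 t) = e^(−0.329×1.790) = 0.5549; e^(−k_a t) = e^(−0.828×1.790) = 0.2272.
D = 16.94 × (0.5549 − 0.2272) + 1.29 × 0.2272 = 5.554 + 0.2930 = 5.847 mg/L.
DO = C_s − D = 11.6 − 5.847 = 5.753 mg/L.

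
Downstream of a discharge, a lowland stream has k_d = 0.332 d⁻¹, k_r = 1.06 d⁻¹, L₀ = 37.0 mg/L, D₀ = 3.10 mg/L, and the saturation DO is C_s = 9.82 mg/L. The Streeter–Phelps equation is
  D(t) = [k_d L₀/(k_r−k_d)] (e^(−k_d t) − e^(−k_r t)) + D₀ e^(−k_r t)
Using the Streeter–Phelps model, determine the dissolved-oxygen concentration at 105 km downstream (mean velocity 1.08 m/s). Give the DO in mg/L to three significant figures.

DO ≈ 2.39 mg/L

Travel time t = x/v = 105 km / (1.08 m/s) = 105000 m / 1.08 m/s = 97220 s = 1.125 d.
k_d L₀/(k_r−k_d) = 0.332×37.0/(1.06−0.332) = 12.28/0.7280 = 16.87 mg/L.
e^(−k_d t) = e^(−0.332×1.125) = 0.6883; e^(−k_r t) = e^(−1.06×1.125) = 0.3034.
D = 16.87 × (0.6883 − 0.3034) + 3.10 × 0.3034 = 6.494 + 0.9405 = 7.435 mg/L.
DO = C_s − D = 9.82 − 7.435 = 2.385 mg/L.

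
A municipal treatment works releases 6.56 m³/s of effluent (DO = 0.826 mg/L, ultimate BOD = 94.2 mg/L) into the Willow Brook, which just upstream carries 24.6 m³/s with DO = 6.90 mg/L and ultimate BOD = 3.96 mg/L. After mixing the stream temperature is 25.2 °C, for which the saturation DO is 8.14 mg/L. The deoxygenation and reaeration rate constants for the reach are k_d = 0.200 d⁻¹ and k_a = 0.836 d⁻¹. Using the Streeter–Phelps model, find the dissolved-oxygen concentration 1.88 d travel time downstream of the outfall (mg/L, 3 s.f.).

Mixed DO = (24.6×6.90 + 6.56×0.826)/(24.6+6.56) = 175.2/31.16 = 5.621 mg/L.
Mixed L₀ = (24.6×3.96 + 6.56×94.2)/(31.16) = 715.4/31.16 = 22.96 mg/L.
Initial deficit D₀ = C_s − DO₀ = 8.14 − 5.621 = 2.519 mg/L.
D(1.88) = [0.200×22.96/(0.836−0.200)](e^(−0.200×1.88) − e^(−0.836×1.88)) + 2.519 e^(−0.836×1.88)
= 7.219 × (0.6866 − 0.2077) + 2.519 × 0.2077 = 3.981 mg/L.
DO = 8.14 − 3.981 = 4.159 mg/L.

DO ≈ 4.16 mg/L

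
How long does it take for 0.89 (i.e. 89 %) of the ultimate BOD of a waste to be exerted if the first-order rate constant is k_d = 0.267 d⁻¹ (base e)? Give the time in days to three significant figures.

t ≈ 8.27 d

y/L₀ = 1 − e^(−k_d t) = 0.89 ⇒ e^(−k_d t) = 0.110
t = −ln(0.110) / 0.267 = 2.207 / 0.267 = 8.267 d.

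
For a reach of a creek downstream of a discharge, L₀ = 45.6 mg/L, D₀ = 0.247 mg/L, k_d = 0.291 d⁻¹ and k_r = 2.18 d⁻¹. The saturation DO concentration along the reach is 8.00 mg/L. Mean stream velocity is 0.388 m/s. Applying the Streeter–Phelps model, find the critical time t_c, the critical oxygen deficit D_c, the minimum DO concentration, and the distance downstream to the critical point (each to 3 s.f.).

t_c ≈ 1.05 d; D_c ≈ 4.49 mg/L; min DO ≈ 3.51 mg/L; x_c ≈ 35.1 km

With k_r/k_d = 7.491 and 1 − D₀(k_r−k_d)/(k_d L₀) = 0.9648,
t_c = ln(7.491 × 0.9648) / (2.18 − 0.291) = ln(7.228) / 1.889 = 1.978/1.889 = 1.047 d.
D_c = (k_d/k_r) L₀ e^(−k_d t_c) = (0.291/2.18) × 45.6 × e^(−0.291×1.047) = 0.1335 × 45.6 × 0.7373 = 4.488 mg/L.
Minimum DO = C_s − D_c = 8.00 − 4.488 = 3.512 mg/L.
x_c = v t_c = 0.388 m/s × 1.047 d × 86400 s/d = 35100 m ≈ 35.1 km.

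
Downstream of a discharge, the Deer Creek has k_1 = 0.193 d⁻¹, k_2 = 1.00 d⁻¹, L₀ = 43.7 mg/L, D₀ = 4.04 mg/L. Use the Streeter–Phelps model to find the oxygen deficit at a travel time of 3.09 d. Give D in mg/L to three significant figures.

k_1 L₀/(k_2−k_1) = 0.193×43.7/(1.00−0.193) = 8.434/0.8070 = 10.45 mg/L.
e^(−k_1 t) = e^(−0.193×3.090) = 0.5508; e^(−k_2 t) = e^(−1.00×3.090) = 0.04550.
D = 10.45 × (0.5508 − 0.04550) + 4.04 × 0.04550 = 5.281 + 0.1838 = 5.465 mg/L.

D ≈ 5.46 mg/L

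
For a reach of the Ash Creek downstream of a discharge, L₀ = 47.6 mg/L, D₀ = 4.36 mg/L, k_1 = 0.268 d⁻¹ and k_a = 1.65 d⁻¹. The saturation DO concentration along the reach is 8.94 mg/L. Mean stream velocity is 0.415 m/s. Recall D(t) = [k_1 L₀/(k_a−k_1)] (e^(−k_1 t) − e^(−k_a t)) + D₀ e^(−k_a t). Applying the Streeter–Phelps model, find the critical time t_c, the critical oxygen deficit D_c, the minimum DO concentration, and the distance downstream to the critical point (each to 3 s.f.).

With k_a/k_1 = 6.157 and 1 − D₀(k_a−k_1)/(k_1 L₀) = 0.5277,
t_c = ln(6.157 × 0.5277) / (1.65 − 0.268) = ln(3.249) / 1.382 = 1.178/1.382 = 0.8526 d.
L(t_c) = L₀ e^(−k_1 t_c) = 47.6 × 0.7957 = 37.88 mg/L, and at the critical point k_a D_c = k_1 L, so D_c = (0.268/1.65) × 37.88 = 6.152 mg/L.
Minimum DO = C_s − D_c = 8.94 − 6.152 = 2.788 mg/L.
x_c = v t_c = 0.415 m/s × 0.8526 d × 86400 s/d = 30570 m ≈ 30.6 km.

t_c ≈ 0.853 d; D_c ≈ 6.15 mg/L; min DO ≈ 2.79 mg/L; x_c ≈ 30.6 km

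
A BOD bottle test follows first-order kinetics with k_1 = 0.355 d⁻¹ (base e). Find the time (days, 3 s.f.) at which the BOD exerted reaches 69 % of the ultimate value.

t ≈ 3.30 d

y/L₀ = 1 − e^(−k_1 t) = 0.69 ⇒ e^(−k_1 t) = 0.310
t = −ln(0.310) / 0.355 = 1.171 / 0.355 = 3.299 d.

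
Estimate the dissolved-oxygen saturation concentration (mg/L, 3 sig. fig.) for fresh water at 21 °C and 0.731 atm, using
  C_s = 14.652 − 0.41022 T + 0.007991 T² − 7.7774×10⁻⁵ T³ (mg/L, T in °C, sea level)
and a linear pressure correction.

C_s ≈ 6.46 mg/L

At sea level: C_s = 14.652 − 0.41022×21 + 0.007991×21² − 7.7774×10⁻⁵×21³ = 8.841 mg/L.
Pressure correction: C_s' = 8.841 × 0.731 = 6.463 mg/L.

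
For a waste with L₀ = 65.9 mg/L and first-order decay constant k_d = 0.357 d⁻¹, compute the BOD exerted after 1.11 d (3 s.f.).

y_t = L₀(1 − e^(−k_d t)) = 65.9 × (1 − e^(−0.357×1.11))
= 65.9 × (1 − 0.6728) = 65.9 × 0.3272 = 21.56 mg/L.

y ≈ 21.6 mg/L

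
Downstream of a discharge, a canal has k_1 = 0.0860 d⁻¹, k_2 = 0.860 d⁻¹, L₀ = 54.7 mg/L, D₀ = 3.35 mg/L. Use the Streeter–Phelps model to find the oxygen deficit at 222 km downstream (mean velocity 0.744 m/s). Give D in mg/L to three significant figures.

Travel time t = x/v = 222 km / (0.744 m/s) = 222000 m / 0.744 m/s = 298400 s = 3.454 d.
k_1 L₀/(k_2−k_1) = 0.0860×54.7/(0.860−0.0860) = 4.704/0.7740 = 6.078 mg/L.
e^(−k_1 t) = e^(−0.0860×3.454) = 0.7430; e^(−k_2 t) = e^(−0.860×3.454) = 0.05130.
D = 6.078 × (0.7430 − 0.05130) + 3.35 × 0.05130 = 4.204 + 0.1719 = 4.376 mg/L.

D ≈ 4.38 mg/L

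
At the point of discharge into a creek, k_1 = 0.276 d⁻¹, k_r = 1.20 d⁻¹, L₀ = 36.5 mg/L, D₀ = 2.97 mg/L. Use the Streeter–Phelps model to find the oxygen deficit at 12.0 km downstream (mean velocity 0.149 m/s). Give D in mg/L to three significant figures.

D ≈ 5.84 mg/L

Travel time t = x/v = 12.0 km / (0.149 m/s) = 12000 m / 0.149 m/s = 80540 s = 0.9321 d.
k_1 L₀/(k_r−k_1) = 0.276×36.5/(1.20−0.276) = 10.07/0.9240 = 10.90 mg/L.
e^(−k_1 t) = e^(−0.276×0.9321) = 0.7732; e^(−k_r t) = e^(−1.20×0.9321) = 0.3267.
D = 10.90 × (0.7732 − 0.3267) + 2.97 × 0.3267 = 4.867 + 0.9704 = 5.837 mg/L.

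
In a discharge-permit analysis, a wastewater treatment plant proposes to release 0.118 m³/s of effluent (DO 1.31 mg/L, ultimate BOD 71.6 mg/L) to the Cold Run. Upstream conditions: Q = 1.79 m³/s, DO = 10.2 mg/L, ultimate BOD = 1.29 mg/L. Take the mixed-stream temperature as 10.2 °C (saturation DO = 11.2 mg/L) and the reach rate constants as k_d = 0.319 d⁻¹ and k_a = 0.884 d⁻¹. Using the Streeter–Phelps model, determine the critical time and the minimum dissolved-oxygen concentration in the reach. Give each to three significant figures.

Mixed DO = (1.79×10.2 + 0.118×1.31)/(1.79+0.118) = 18.41/1.908 = 9.650 mg/L.
Mixed L₀ = (1.79×1.29 + 0.118×71.6)/(1.908) = 10.76/1.908 = 5.638 mg/L.
Initial deficit D₀ = C_s − DO₀ = 11.2 − 9.650 = 1.550 mg/L.
t_c = (1/0.5650) ln[(0.884/0.319)(1 − 1.550×0.5650/(0.319×5.638))] = 1.770 × ln(1.422) = 0.6232 d.
D_c = (0.319/0.884) × 5.638 × e^(−0.319×0.6232) = 0.3609 × 5.638 × 0.8197 = 1.668 mg/L.
Minimum DO = 11.2 − 1.668 = 9.532 mg/L.

t_c ≈ 0.623 d; minimum DO ≈ 9.53 mg/L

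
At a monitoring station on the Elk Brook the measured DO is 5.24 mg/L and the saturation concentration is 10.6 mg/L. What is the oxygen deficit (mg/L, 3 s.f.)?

D ≈ 5.36 mg/L

D = C_s − C = 10.6 − 5.24 = 5.36 mg/L.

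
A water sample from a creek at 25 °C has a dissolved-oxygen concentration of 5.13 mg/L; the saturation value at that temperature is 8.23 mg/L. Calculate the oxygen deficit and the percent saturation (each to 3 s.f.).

D ≈ 3.10 mg/L; 62.3 % saturation

D = C_s − C = 8.23 − 5.13 = 3.10 mg/L.
% saturation = 5.13/8.23 × 100 = 62.3 %.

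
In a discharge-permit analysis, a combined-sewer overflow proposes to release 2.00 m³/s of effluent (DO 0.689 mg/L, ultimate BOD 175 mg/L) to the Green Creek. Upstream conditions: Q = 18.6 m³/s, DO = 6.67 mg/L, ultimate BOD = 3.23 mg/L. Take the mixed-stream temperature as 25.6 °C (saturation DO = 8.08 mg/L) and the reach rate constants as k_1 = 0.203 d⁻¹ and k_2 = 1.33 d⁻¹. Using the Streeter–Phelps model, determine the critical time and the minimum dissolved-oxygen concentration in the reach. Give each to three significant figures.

t_c ≈ 0.949 d; minimum DO ≈ 5.57 mg/L

Mixed DO = (18.6×6.67 + 2.00×0.689)/(18.6+2.00) = 125.4/20.60 = 6.089 mg/L.
Mixed L₀ = (18.6×3.23 + 2.00×175)/(20.60) = 410.1/20.60 = 19.91 mg/L.
Initial deficit D₀ = C_s − DO₀ = 8.08 − 6.089 = 1.991 mg/L.
t_c = (1/1.127) ln[(1.33/0.203)(1 − 1.991×1.127/(0.203×19.91))] = 0.8873 × ln(2.914) = 0.9491 d.
D_c = (0.203/1.33) × 19.91 × e^(−0.203×0.9491) = 0.1526 × 19.91 × 0.8248 = 2.506 mg/L.
Minimum DO = 8.08 − 2.506 = 5.574 mg/L.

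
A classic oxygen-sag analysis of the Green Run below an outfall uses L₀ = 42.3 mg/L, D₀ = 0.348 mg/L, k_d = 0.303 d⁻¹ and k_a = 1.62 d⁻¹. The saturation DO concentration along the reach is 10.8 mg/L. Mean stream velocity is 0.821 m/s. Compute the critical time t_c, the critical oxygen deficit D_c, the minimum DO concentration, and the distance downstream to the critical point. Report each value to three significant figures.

t_c ≈ 1.25 d; D_c ≈ 5.43 mg/L; min DO ≈ 5.37 mg/L; x_c ≈ 88.3 km

With k_a/k_d = 5.347 and 1 − D₀(k_a−k_d)/(k_d L₀) = 0.9642,
t_c = ln(5.347 × 0.9642) / (1.62 − 0.303) = ln(5.155) / 1.317 = 1.640/1.317 = 1.245 d.
D_c = (k_d/k_a) L₀ e^(−k_d t_c) = (0.303/1.62) × 42.3 × e^(−0.303×1.245) = 0.1870 × 42.3 × 0.6857 = 5.425 mg/L.
Minimum DO = C_s − D_c = 10.8 − 5.425 = 5.375 mg/L.
x_c = v t_c = 0.821 m/s × 1.245 d × 86400 s/d = 88330 m ≈ 88.3 km.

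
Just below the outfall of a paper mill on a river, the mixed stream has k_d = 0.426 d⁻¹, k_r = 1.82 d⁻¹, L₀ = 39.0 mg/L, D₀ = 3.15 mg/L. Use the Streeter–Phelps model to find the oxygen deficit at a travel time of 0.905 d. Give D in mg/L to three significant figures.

D ≈ 6.42 mg/L

k_d L₀/(k_r−k_d) = 0.426×39.0/(1.82−0.426) = 16.61/1.394 = 11.92 mg/L.
e^(−k_d t) = e^(−0.426×0.9050) = 0.6801; e^(−k_r t) = e^(−1.82×0.9050) = 0.1926.
D = 11.92 × (0.6801 − 0.1926) + 3.15 × 0.1926 = 5.810 + 0.6067 = 6.417 mg/L.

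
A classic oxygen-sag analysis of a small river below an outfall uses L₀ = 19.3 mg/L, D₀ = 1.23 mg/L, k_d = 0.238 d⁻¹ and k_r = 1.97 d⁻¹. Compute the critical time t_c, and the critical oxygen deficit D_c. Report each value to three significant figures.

t_c ≈ 0.860 d; D_c ≈ 1.90 mg/L

At the critical point dD/dt = 0, so k_d L₀ e^(−k_d t) = k_r D. Substituting D(t) from the Streeter–Phelps equation and solving for t gives
t_c = ln[(k_r/k_d)(1 − D₀(k_r−k_d)/(k_d L₀))] / (k_r−k_d).
Here k_r−k_d = 1.732 d⁻¹ and 1 − D₀(k_r−k_d)/(k_d L₀) = 1 − 1.23×1.732/(0.238×19.3) = 0.5362, so
t_c = ln(8.277 × 0.5362) / 1.732 = 1.490 / 1.732 = 0.8604 d.
L(t_c) = L₀ e^(−k_d t_c) = 19.3 × 0.8148 = 15.73 mg/L, and at the critical point k_r D_c = k_d L, so D_c = (0.238/1.97) × 15.73 = 1.900 mg/L.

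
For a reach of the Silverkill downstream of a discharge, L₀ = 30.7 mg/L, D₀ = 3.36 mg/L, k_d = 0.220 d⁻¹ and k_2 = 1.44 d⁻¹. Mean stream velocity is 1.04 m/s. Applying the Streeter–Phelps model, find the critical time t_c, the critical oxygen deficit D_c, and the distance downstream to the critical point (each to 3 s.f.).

t_c ≈ 0.775 d; D_c ≈ 3.96 mg/L; x_c ≈ 69.6 km

At the critical point dD/dt = 0, so k_d L₀ e^(−k_d t) = k_2 D. Substituting D(t) from the Streeter–Phelps equation and solving for t gives
t_c = ln[(k_2/k_d)(1 − D₀(k_2−k_d)/(k_d L₀))] / (k_2−k_d).
Here k_2−k_d = 1.220 d⁻¹ and 1 − D₀(k_2−k_d)/(k_d L₀) = 1 − 3.36×1.220/(0.220×30.7) = 0.3931, so
t_c = ln(6.545 × 0.3931) / 1.220 = 0.9450 / 1.220 = 0.7746 d.
D_c = (k_d/k_2) L₀ e^(−k_d t_c) = (0.220/1.44) × 30.7 × e^(−0.220×0.7746) = 0.1528 × 30.7 × 0.8433 = 3.955 mg/L.
x_c = v t_c = 1.04 m/s × 0.7746 d × 86400 s/d = 69600 m ≈ 69.6 km.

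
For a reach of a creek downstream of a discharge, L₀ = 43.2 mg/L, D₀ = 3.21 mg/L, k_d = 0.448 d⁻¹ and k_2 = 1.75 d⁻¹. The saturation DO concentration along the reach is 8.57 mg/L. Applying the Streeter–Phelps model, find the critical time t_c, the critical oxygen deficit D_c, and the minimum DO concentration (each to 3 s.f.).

With k_2/k_d = 3.906 and 1 − D₀(k_2−k_d)/(k_d L₀) = 0.7840,
t_c = ln(3.906 × 0.7840) / (1.75 − 0.448) = ln(3.063) / 1.302 = 1.119/1.302 = 0.8597 d.
D_c = (k_d/k_2) L₀ e^(−k_d t_c) = (0.448/1.75) × 43.2 × e^(−0.448×0.8597) = 0.2560 × 43.2 × 0.6804 = 7.524 mg/L.
Minimum DO = C_s − D_c = 8.57 − 7.524 = 1.046 mg/L.

t_c ≈ 0.860 d; D_c ≈ 7.52 mg/L; min DO ≈ 1.05 mg/L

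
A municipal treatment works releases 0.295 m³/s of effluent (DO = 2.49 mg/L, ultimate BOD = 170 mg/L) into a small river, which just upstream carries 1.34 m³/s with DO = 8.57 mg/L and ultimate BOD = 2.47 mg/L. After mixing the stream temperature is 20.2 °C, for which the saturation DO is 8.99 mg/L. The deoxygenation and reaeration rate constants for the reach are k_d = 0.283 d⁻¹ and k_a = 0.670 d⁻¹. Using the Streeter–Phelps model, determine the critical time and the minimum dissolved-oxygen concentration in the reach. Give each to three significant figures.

Mixed DO = (1.34×8.57 + 0.295×2.49)/(1.34+0.295) = 12.22/1.635 = 7.473 mg/L.
Mixed L₀ = (1.34×2.47 + 0.295×170)/(1.635) = 53.46/1.635 = 32.70 mg/L.
Initial deficit D₀ = C_s − DO₀ = 8.99 − 7.473 = 1.517 mg/L.
t_c = (1/0.3870) ln[(0.670/0.283)(1 − 1.517×0.3870/(0.283×32.70))] = 2.584 × ln(2.217) = 2.058 d.
D_c = (0.283/0.670) × 32.70 × e^(−0.283×2.058) = 0.4224 × 32.70 × 0.5586 = 7.715 mg/L.
Minimum DO = 8.99 − 7.715 = 1.275 mg/L.

t_c ≈ 2.06 d; minimum DO ≈ 1.28 mg/L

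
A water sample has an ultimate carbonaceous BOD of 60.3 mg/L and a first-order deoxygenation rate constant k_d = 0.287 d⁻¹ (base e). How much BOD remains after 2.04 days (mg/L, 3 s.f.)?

L_t = L₀ e^(−k_d t) = 60.3 × e^(−0.287×2.04) = 60.3 × 0.5568 = 33.58 mg/L.

L ≈ 33.6 mg/L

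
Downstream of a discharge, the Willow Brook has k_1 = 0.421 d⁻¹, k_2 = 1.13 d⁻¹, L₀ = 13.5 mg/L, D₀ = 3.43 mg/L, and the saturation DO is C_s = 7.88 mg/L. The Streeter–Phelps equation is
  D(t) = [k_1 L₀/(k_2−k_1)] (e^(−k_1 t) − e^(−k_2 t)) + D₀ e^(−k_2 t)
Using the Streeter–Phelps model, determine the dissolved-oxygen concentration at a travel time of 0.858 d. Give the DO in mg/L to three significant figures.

k_1 L₀/(k_2−k_1) = 0.421×13.5/(1.13−0.421) = 5.683/0.7090 = 8.016 mg/L.
e^(−k_1 t) = e^(−0.421×0.8580) = 0.6968; e^(−k_2 t) = e^(−1.13×0.8580) = 0.3793.
D = 8.016 × (0.6968 − 0.3793) + 3.43 × 0.3793 = 2.546 + 1.301 = 3.847 mg/L.
DO = C_s − D = 7.88 − 3.847 = 4.033 mg/L.

DO ≈ 4.03 mg/L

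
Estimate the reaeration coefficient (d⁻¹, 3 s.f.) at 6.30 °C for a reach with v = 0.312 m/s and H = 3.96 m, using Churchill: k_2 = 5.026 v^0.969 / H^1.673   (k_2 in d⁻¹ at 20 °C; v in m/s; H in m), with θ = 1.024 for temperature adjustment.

k_2(20) = 5.026 × 0.312^0.969 / 3.96^1.673 = 5.026 × 0.3235 / 9.999 = 0.1626 d⁻¹.
k_2(6.30) = 0.1626 × 1.024^(6.30−20) = 0.1626 × 0.7226 = 0.1175 d⁻¹.

k_2 ≈ 0.117 d⁻¹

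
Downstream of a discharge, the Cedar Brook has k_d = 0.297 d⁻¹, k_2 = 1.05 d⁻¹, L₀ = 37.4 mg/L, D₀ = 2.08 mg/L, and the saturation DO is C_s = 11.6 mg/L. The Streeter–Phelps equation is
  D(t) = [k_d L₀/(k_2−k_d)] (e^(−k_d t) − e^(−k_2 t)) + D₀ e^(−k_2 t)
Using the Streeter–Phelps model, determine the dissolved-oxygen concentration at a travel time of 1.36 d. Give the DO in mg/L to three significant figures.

DO ≈ 4.79 mg/L

k_d L₀/(k_2−k_d) = 0.297×37.4/(1.05−0.297) = 11.11/0.7530 = 14.75 mg/L.
e^(−k_d t) = e^(−0.297×1.360) = 0.6677; e^(−k_2 t) = e^(−1.05×1.360) = 0.2398.
D = 14.75 × (0.6677 − 0.2398) + 2.08 × 0.2398 = 6.312 + 0.4988 = 6.811 mg/L.
DO = C_s − D = 11.6 − 6.811 = 4.789 mg/L.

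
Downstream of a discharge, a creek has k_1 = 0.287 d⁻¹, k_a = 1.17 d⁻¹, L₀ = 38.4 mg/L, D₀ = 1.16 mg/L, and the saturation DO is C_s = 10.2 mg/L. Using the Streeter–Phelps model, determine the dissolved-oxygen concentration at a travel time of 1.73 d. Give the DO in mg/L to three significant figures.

DO ≈ 4.10 mg/L

k_1 L₀/(k_a−k_1) = 0.287×38.4/(1.17−0.287) = 11.02/0.8830 = 12.48 mg/L.
e^(−k_1 t) = e^(−0.287×1.730) = 0.6087; e^(−k_a t) = e^(−1.17×1.730) = 0.1321.
D = 12.48 × (0.6087 − 0.1321) + 1.16 × 0.1321 = 5.948 + 0.1533 = 6.101 mg/L.
DO = C_s − D = 10.2 − 6.101 = 4.099 mg/L.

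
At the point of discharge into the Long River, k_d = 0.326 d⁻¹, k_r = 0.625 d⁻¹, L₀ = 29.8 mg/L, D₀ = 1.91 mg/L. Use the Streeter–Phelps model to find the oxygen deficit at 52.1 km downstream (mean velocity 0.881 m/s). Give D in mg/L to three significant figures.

D ≈ 6.06 mg/L

Travel time t = x/v = 52.1 km / (0.881 m/s) = 52100 m / 0.881 m/s = 59140 s = 0.6845 d.
k_d L₀/(k_r−k_d) = 0.326×29.8/(0.625−0.326) = 9.715/0.2990 = 32.49 mg/L.
e^(−k_d t) = e^(−0.326×0.6845) = 0.8000; e^(−k_r t) = e^(−0.625×0.6845) = 0.6519.
D = 32.49 × (0.8000 − 0.6519) + 1.91 × 0.6519 = 4.811 + 1.245 = 6.056 mg/L.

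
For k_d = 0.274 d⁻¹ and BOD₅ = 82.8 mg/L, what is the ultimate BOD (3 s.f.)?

BOD₅ = L₀(1 − e^(−5k_d)) ⇒ L₀ = BOD₅ / (1 − e^(−5×0.274))
= 82.8 / (1 − 0.2541) = 82.8 / 0.7459 = 111.0 mg/L.

L₀ ≈ 111 mg/L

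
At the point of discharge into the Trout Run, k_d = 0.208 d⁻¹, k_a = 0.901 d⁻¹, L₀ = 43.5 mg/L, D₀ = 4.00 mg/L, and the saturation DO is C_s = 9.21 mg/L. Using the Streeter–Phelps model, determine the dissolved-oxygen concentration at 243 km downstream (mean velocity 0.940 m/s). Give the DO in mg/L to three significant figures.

Travel time t = x/v = 243 km / (0.940 m/s) = 243000 m / 0.940 m/s = 258500 s = 2.992 d.
k_d L₀/(k_a−k_d) = 0.208×43.5/(0.901−0.208) = 9.048/0.6930 = 13.06 mg/L.
e^(−k_d t) = e^(−0.208×2.992) = 0.5367; e^(−k_a t) = e^(−0.901×2.992) = 0.06749.
D = 13.06 × (0.5367 − 0.06749) + 4.00 × 0.06749 = 6.126 + 0.2700 = 6.396 mg/L.
DO = C_s − D = 9.21 − 6.396 = 2.814 mg/L.

DO ≈ 2.81 mg/L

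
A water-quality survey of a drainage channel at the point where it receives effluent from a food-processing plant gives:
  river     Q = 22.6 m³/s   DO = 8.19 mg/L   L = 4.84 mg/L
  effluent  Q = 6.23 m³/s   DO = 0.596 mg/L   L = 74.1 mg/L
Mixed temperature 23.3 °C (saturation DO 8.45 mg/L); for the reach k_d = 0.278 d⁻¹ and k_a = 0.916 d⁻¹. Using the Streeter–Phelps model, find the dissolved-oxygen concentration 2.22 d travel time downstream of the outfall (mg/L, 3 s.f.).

DO ≈ 4.67 mg/L

Mixed DO = (22.6×8.19 + 6.23×0.596)/(22.6+6.23) = 188.8/28.83 = 6.549 mg/L.
Mixed L₀ = (22.6×4.84 + 6.23×74.1)/(28.83) = 571.0/28.83 = 19.81 mg/L.
Initial deficit D₀ = C_s − DO₀ = 8.45 − 6.549 = 1.901 mg/L.
D(2.22) = [0.278×19.81/(0.916−0.278)](e^(−0.278×2.22) − e^(−0.916×2.22)) + 1.901 e^(−0.916×2.22)
= 8.631 × (0.5395 − 0.1309) + 1.901 × 0.1309 = 3.775 mg/L.
DO = 8.45 − 3.775 = 4.675 mg/L.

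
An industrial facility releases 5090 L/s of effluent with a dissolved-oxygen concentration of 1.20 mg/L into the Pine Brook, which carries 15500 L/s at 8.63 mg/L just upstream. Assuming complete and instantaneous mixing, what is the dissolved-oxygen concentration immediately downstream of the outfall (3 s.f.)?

Flow-weighted mixing: C = (Q_r C_r + Q_w C_w)/(Q_r + Q_w)
= (15500×8.63 + 5090×1.20)/(15500 + 5090) = 139900/20590 = 6.793 mg/L.

6.79 mg/L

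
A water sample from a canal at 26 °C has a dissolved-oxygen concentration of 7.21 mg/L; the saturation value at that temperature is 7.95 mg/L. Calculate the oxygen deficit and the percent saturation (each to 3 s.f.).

D ≈ 0.740 mg/L; 90.7 % saturation

D = C_s − C = 7.95 − 7.21 = 0.740 mg/L.
% saturation = 7.21/7.95 × 100 = 90.7 %.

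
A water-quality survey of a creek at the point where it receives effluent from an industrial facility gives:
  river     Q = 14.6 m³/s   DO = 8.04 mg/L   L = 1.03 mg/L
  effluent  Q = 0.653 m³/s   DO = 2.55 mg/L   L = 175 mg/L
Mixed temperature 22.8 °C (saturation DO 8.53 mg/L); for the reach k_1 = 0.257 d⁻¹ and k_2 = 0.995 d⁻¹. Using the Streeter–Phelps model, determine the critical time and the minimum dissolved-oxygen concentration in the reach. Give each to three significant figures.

Mixed DO = (14.6×8.04 + 0.653×2.55)/(14.6+0.653) = 119.0/15.25 = 7.805 mg/L.
Mixed L₀ = (14.6×1.03 + 0.653×175)/(15.25) = 129.3/15.25 = 8.478 mg/L.
Initial deficit D₀ = C_s − DO₀ = 8.53 − 7.805 = 0.7250 mg/L.
t_c = (1/0.7380) ln[(0.995/0.257)(1 − 0.7250×0.7380/(0.257×8.478))] = 1.355 × ln(2.921) = 1.452 d.
D_c = (0.257/0.995) × 8.478 × e^(−0.257×1.452) = 0.2583 × 8.478 × 0.6885 = 1.508 mg/L.
Minimum DO = 8.53 − 1.508 = 7.022 mg/L.

t_c ≈ 1.45 d; minimum DO ≈ 7.02 mg/L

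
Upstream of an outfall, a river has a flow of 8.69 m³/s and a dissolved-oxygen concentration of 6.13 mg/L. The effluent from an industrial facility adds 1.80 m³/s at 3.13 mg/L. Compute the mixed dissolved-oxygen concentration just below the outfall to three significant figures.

5.62 mg/L

Flow-weighted mixing: C = (Q_r C_r + Q_w C_w)/(Q_r + Q_w)
= (8.69×6.13 + 1.80×3.13)/(8.69 + 1.80) = 58.90/10.49 = 5.615 mg/L.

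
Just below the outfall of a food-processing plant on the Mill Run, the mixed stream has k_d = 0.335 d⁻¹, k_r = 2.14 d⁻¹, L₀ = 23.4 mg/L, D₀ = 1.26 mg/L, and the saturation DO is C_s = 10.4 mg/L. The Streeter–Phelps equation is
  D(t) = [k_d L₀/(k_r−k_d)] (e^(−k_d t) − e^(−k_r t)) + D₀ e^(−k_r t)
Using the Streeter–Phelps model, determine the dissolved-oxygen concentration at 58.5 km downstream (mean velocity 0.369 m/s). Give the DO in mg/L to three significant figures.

Travel time t = x/v = 58.5 km / (0.369 m/s) = 58500 m / 0.369 m/s = 158500 s = 1.835 d.
k_d L₀/(k_r−k_d) = 0.335×23.4/(2.14−0.335) = 7.839/1.805 = 4.343 mg/L.
e^(−k_d t) = e^(−0.335×1.835) = 0.5408; e^(−k_r t) = e^(−2.14×1.835) = 0.01971.
D = 4.343 × (0.5408 − 0.01971) + 1.26 × 0.01971 = 2.263 + 0.02483 = 2.288 mg/L.
DO = C_s − D = 10.4 − 2.288 = 8.112 mg/L.

DO ≈ 8.11 mg/L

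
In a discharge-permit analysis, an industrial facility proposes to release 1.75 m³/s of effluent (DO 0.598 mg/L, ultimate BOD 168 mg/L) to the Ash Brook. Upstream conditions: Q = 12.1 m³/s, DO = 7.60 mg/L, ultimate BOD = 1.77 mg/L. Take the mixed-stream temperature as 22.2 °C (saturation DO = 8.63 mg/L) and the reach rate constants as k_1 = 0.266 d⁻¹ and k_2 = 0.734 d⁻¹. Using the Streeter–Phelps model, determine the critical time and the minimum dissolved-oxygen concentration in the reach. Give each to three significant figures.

Mixed DO = (12.1×7.60 + 1.75×0.598)/(12.1+1.75) = 93.01/13.85 = 6.715 mg/L.
Mixed L₀ = (12.1×1.77 + 1.75×168)/(13.85) = 315.4/13.85 = 22.77 mg/L.
Initial deficit D₀ = C_s − DO₀ = 8.63 − 6.715 = 1.915 mg/L.
t_c = (1/0.4680) ln[(0.734/0.266)(1 − 1.915×0.4680/(0.266×22.77))] = 2.137 × ln(2.351) = 1.827 d.
D_c = (0.266/0.734) × 22.77 × e^(−0.266×1.827) = 0.3624 × 22.77 × 0.6151 = 5.077 mg/L.
Minimum DO = 8.63 − 5.077 = 3.553 mg/L.

t_c ≈ 1.83 d; minimum DO ≈ 3.55 mg/L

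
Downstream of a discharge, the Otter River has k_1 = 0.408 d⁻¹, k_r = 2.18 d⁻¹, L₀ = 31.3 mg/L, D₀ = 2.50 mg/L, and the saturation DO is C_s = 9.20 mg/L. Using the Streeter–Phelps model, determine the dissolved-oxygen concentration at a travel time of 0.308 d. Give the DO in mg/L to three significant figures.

k_1 L₀/(k_r−k_1) = 0.408×31.3/(2.18−0.408) = 12.77/1.772 = 7.207 mg/L.
e^(−k_1 t) = e^(−0.408×0.3080) = 0.8819; e^(−k_r t) = e^(−2.18×0.3080) = 0.5110.
D = 7.207 × (0.8819 − 0.5110) + 2.50 × 0.5110 = 2.673 + 1.277 = 3.951 mg/L.
DO = C_s − D = 9.20 − 3.951 = 5.249 mg/L.

DO ≈ 5.25 mg/L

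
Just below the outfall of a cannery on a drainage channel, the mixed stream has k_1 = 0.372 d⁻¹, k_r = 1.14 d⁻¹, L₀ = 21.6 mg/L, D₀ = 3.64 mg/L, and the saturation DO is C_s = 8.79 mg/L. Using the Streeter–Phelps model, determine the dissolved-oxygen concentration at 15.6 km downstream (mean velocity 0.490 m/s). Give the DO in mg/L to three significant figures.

DO ≈ 4.15 mg/L

Travel time t = x/v = 15.6 km / (0.490 m/s) = 15600 m / 0.490 m/s = 31840 s = 0.3685 d.
k_1 L₀/(k_r−k_1) = 0.372×21.6/(1.14−0.372) = 8.035/0.7680 = 10.46 mg/L.
e^(−k_1 t) = e^(−0.372×0.3685) = 0.8719; e^(−k_r t) = e^(−1.14×0.3685) = 0.6570.
D = 10.46 × (0.8719 − 0.6570) + 3.64 × 0.6570 = 2.248 + 2.391 = 4.640 mg/L.
DO = C_s − D = 8.79 − 4.640 = 4.150 mg/L.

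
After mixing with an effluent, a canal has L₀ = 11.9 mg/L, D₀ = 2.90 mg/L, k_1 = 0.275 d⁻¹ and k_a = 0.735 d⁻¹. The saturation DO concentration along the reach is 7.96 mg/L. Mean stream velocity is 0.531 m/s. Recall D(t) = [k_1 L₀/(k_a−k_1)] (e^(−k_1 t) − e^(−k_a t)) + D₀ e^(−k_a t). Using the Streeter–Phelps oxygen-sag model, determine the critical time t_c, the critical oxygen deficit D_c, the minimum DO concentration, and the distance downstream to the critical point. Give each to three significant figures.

With k_a/k_1 = 2.673 and 1 − D₀(k_a−k_1)/(k_1 L₀) = 0.5924,
t_c = ln(2.673 × 0.5924) / (0.735 − 0.275) = ln(1.583) / 0.4600 = 0.4595/0.4600 = 0.9988 d.
D_c = (k_1/k_a) L₀ e^(−k_1 t_c) = (0.275/0.735) × 11.9 × e^(−0.275×0.9988) = 0.3741 × 11.9 × 0.7598 = 3.383 mg/L.
Minimum DO = C_s − D_c = 7.96 − 3.383 = 4.577 mg/L.
x_c = v t_c = 0.531 m/s × 0.9988 d × 86400 s/d = 45820 m ≈ 45.8 km.

t_c ≈ 0.999 d; D_c ≈ 3.38 mg/L; min DO ≈ 4.58 mg/L; x_c ≈ 45.8 km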